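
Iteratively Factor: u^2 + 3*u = (u + 3)*(u)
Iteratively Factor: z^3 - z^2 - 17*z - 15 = (z + 3)*(z^2 - 4*z - 5) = (z - 5)*(z + 3)*(z + 1)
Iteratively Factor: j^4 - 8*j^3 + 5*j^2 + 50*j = (j - 5)*(j^3 - 3*j^2 - 10*j) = (j - 5)*(j + 2)*(j^2 - 5*j) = j*(j - 5)*(j + 2)*(j - 5)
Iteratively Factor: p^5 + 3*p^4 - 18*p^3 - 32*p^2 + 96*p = (p)*(p^4 + 3*p^3 - 18*p^2 - 32*p + 96) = p*(p + 4)*(p^3 - p^2 - 14*p + 24) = p*(p + 4)^2*(p^2 - 5*p + 6) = p*(p - 2)*(p + 4)^2*(p - 3)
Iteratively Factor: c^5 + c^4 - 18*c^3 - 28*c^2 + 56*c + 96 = (c - 2)*(c^4 + 3*c^3 - 12*c^2 - 52*c - 48) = (c - 4)*(c - 2)*(c^3 + 7*c^2 + 16*c + 12) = (c - 4)*(c - 2)*(c + 2)*(c^2 + 5*c + 6) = (c - 4)*(c - 2)*(c + 2)^2*(c + 3)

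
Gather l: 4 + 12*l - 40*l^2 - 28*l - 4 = -40*l^2 - 16*l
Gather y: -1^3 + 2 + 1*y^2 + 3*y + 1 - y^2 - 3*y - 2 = 0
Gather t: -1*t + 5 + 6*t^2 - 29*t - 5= 6*t^2 - 30*t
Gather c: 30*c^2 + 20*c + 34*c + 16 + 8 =30*c^2 + 54*c + 24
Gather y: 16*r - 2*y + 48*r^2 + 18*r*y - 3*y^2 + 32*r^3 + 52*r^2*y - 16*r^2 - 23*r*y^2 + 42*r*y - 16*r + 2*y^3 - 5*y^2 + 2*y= 32*r^3 + 32*r^2 + 2*y^3 + y^2*(-23*r - 8) + y*(52*r^2 + 60*r)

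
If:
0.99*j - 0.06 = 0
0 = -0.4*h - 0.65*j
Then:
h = -0.10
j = 0.06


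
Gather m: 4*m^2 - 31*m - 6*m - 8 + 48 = 4*m^2 - 37*m + 40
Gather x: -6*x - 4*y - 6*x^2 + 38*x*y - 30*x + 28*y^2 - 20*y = -6*x^2 + x*(38*y - 36) + 28*y^2 - 24*y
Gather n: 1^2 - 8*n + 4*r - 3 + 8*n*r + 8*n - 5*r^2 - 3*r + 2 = 8*n*r - 5*r^2 + r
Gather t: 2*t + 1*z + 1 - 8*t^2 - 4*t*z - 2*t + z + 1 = -8*t^2 - 4*t*z + 2*z + 2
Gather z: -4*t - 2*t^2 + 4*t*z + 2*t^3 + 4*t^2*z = 2*t^3 - 2*t^2 - 4*t + z*(4*t^2 + 4*t)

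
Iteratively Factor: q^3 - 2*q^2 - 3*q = (q)*(q^2 - 2*q - 3) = q*(q + 1)*(q - 3)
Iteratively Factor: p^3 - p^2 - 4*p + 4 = (p + 2)*(p^2 - 3*p + 2) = (p - 1)*(p + 2)*(p - 2)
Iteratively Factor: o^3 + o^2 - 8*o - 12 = (o + 2)*(o^2 - o - 6) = (o - 3)*(o + 2)*(o + 2)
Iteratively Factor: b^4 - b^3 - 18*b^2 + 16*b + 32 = (b - 4)*(b^3 + 3*b^2 - 6*b - 8) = (b - 4)*(b - 2)*(b^2 + 5*b + 4) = (b - 4)*(b - 2)*(b + 1)*(b + 4)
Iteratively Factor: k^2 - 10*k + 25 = (k - 5)*(k - 5)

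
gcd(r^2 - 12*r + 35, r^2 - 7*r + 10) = r - 5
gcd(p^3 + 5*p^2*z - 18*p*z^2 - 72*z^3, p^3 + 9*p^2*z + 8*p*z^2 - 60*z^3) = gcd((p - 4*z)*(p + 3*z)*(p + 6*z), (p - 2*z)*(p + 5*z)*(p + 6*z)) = p + 6*z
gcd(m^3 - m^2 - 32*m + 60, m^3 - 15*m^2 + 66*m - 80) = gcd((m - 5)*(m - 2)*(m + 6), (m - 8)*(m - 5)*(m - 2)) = m^2 - 7*m + 10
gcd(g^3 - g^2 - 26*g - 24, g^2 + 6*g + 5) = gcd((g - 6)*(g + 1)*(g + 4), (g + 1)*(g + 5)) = g + 1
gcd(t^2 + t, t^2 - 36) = 1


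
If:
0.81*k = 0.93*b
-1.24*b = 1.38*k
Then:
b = 0.00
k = 0.00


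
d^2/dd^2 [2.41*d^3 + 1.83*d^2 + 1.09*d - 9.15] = 14.46*d + 3.66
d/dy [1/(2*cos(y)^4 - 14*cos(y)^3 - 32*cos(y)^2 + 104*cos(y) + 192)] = (-4*sin(y)^2 - 29*cos(y) + 30)*sin(y)/(2*(cos(y) - 8)^2*(cos(y) - 3)^2*(cos(y) + 2)^3)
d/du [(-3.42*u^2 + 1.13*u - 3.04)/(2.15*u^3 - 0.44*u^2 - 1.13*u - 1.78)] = (7.353*u^4 - 4.859*u^3 + 23.9698*u^2 + 9.5*u - 5.4466)/(4.6225*u^6 - 1.892*u^5 - 4.6654*u^4 - 6.6596*u^3 + 2.8433*u^2 + 4.0228*u + 3.1684)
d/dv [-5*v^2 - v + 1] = -10*v - 1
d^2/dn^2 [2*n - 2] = 0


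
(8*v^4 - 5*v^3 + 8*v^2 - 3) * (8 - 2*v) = -16*v^5 + 74*v^4 - 56*v^3 + 64*v^2 + 6*v - 24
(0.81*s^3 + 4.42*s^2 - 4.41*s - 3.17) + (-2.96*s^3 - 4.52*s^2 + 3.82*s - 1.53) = -2.15*s^3 - 0.0999999999999996*s^2 - 0.59*s - 4.7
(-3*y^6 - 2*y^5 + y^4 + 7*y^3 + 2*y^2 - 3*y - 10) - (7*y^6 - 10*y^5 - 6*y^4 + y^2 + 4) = -10*y^6 + 8*y^5 + 7*y^4 + 7*y^3 + y^2 - 3*y - 14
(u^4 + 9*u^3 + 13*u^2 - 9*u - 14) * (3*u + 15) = 3*u^5 + 42*u^4 + 174*u^3 + 168*u^2 - 177*u - 210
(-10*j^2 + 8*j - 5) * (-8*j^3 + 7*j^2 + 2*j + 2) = 80*j^5 - 134*j^4 + 76*j^3 - 39*j^2 + 6*j - 10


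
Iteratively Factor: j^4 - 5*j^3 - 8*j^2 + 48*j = (j)*(j^3 - 5*j^2 - 8*j + 48) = j*(j + 3)*(j^2 - 8*j + 16) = j*(j - 4)*(j + 3)*(j - 4)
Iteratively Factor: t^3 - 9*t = (t)*(t^2 - 9) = t*(t - 3)*(t + 3)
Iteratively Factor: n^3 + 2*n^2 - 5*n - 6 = (n + 1)*(n^2 + n - 6) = (n + 1)*(n + 3)*(n - 2)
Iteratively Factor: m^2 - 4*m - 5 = (m - 5)*(m + 1)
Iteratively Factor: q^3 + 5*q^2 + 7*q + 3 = (q + 1)*(q^2 + 4*q + 3) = (q + 1)*(q + 3)*(q + 1)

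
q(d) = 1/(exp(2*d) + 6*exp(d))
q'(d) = (-2*exp(2*d) - 6*exp(d))/(exp(2*d) + 6*exp(d))^2 = 2*(-exp(d) - 3)*exp(-d)/(exp(d) + 6)^2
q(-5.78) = 53.93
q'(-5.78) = -53.96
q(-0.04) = 0.15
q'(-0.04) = -0.17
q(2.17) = 0.01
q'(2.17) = -0.01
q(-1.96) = 1.16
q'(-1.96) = -1.18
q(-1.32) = 0.60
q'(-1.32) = -0.62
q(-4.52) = 15.28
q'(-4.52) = -15.31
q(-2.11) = 1.35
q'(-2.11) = -1.37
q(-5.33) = 34.38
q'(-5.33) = -34.41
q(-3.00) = 3.32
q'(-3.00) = -3.35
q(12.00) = 0.00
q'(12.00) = 0.00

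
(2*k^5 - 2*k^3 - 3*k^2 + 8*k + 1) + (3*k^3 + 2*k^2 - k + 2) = 2*k^5 + k^3 - k^2 + 7*k + 3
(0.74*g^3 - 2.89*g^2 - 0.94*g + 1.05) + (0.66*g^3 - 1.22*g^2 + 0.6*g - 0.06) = 1.4*g^3 - 4.11*g^2 - 0.34*g + 0.99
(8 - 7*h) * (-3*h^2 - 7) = 21*h^3 - 24*h^2 + 49*h - 56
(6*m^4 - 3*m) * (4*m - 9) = 24*m^5 - 54*m^4 - 12*m^2 + 27*m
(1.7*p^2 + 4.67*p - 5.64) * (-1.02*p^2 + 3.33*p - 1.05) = -1.734*p^4 + 0.8976*p^3 + 19.5189*p^2 - 23.6847*p + 5.922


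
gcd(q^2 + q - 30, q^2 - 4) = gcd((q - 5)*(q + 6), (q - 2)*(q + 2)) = 1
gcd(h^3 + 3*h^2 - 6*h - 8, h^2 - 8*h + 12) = h - 2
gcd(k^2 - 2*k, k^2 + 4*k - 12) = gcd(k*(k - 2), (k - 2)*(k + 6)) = k - 2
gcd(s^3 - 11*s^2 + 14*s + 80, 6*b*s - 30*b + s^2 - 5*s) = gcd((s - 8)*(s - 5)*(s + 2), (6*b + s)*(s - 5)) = s - 5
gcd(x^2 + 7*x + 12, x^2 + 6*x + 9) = x + 3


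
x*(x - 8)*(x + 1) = x^3 - 7*x^2 - 8*x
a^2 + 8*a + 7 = (a + 1)*(a + 7)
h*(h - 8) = h^2 - 8*h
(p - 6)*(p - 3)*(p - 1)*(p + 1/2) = p^4 - 19*p^3/2 + 22*p^2 - 9*p/2 - 9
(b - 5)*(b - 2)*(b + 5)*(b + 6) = b^4 + 4*b^3 - 37*b^2 - 100*b + 300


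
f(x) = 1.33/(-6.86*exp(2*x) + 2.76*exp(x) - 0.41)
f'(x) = 1.33*(13.72*exp(2*x) - 2.76*exp(x))/(-6.86*exp(2*x) + 2.76*exp(x) - 0.41)^2 = (18.2476*exp(x) - 3.6708)*exp(x)/(6.86*exp(2*x) - 2.76*exp(x) + 0.41)^2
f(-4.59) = -3.48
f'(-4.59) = -0.24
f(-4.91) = -3.41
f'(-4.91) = -0.17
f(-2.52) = -5.72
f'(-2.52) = -3.28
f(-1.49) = -9.75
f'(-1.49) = 5.35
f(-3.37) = -4.12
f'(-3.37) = -1.00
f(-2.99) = -4.61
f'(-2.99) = -1.66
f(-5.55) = -3.33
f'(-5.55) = -0.09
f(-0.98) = -3.91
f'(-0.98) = 10.29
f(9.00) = 0.00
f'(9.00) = 0.00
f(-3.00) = -4.59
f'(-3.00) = -1.64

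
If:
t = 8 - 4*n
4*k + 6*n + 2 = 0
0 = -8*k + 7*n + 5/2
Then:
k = 1/76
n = -13/38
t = 178/19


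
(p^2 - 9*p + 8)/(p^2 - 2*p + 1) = (p - 8)/(p - 1)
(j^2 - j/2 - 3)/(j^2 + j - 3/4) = 2*(j - 2)/(2*j - 1)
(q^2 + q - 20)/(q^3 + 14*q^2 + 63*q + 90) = (q - 4)/(q^2 + 9*q + 18)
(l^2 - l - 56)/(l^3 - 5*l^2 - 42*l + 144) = (l + 7)/(l^2 + 3*l - 18)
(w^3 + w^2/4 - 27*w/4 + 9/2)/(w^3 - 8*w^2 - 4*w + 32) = (4*w^2 + 9*w - 9)/(4*(w^2 - 6*w - 16))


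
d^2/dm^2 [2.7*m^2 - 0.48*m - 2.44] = 5.40000000000000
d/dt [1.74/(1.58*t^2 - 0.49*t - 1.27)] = (0.8526 - 5.4984*t)/(-1.58*t^2 + 0.49*t + 1.27)^2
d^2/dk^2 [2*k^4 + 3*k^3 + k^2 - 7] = 24*k^2 + 18*k + 2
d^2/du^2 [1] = 0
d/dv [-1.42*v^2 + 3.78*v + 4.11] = 3.78 - 2.84*v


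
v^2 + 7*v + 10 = (v + 2)*(v + 5)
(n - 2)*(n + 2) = n^2 - 4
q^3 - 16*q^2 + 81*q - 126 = (q - 7)*(q - 6)*(q - 3)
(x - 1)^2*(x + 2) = x^3 - 3*x + 2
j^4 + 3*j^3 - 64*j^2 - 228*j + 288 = (j - 8)*(j - 1)*(j + 6)^2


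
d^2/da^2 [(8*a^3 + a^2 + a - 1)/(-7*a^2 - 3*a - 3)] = 4*(34*a^3 - 3*a^2 - 45*a - 6)/(343*a^6 + 441*a^5 + 630*a^4 + 405*a^3 + 270*a^2 + 81*a + 27)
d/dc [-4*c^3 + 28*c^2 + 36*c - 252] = -12*c^2 + 56*c + 36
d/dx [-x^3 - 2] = -3*x^2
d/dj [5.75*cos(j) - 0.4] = -5.75*sin(j)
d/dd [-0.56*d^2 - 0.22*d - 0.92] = -1.12*d - 0.22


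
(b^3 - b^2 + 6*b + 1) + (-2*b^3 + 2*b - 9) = -b^3 - b^2 + 8*b - 8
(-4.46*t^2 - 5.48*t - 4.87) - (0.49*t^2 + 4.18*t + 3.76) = -4.95*t^2 - 9.66*t - 8.63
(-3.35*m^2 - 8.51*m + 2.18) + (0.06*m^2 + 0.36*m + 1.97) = -3.29*m^2 - 8.15*m + 4.15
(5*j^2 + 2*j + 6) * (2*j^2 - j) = 10*j^4 - j^3 + 10*j^2 - 6*j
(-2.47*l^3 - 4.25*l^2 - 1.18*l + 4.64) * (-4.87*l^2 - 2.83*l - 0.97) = 12.0289*l^5 + 27.6876*l^4 + 20.17*l^3 - 15.1349*l^2 - 11.9866*l - 4.5008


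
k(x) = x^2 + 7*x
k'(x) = 2*x + 7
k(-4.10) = -11.89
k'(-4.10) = -1.20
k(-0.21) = -1.43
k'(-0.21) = 6.58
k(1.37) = 11.47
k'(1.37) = 9.74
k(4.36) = 49.53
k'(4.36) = 15.72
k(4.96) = 59.32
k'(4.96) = 16.92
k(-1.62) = -8.72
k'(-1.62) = 3.76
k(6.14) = 80.68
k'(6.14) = 19.28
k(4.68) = 54.66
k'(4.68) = 16.36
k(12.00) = 228.00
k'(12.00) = 31.00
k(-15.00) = 120.00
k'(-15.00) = -23.00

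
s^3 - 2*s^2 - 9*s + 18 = (s - 3)*(s - 2)*(s + 3)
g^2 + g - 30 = (g - 5)*(g + 6)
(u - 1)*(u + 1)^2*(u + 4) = u^4 + 5*u^3 + 3*u^2 - 5*u - 4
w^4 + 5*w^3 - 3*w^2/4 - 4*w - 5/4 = (w - 1)*(w + 1/2)^2*(w + 5)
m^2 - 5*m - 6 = (m - 6)*(m + 1)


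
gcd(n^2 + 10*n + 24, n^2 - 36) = n + 6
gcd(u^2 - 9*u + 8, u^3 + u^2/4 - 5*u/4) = u - 1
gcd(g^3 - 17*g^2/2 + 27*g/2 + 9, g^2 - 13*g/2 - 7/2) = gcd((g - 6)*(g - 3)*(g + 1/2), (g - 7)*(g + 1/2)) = g + 1/2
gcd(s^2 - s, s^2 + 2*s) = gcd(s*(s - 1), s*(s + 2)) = s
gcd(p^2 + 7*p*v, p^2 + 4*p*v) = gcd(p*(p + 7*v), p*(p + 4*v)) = p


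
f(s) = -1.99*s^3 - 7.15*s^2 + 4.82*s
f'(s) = -5.97*s^2 - 14.3*s + 4.82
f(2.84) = -89.56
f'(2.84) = -83.94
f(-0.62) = -5.26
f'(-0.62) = 11.39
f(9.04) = -2010.88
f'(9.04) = -612.33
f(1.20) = -7.95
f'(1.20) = -20.94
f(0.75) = -1.25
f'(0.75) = -9.26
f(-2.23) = -24.24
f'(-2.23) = 7.02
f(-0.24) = -1.54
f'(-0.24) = 7.91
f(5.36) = -486.02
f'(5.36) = -243.34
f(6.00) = -658.32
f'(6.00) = -295.90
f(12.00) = -4410.48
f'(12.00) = -1026.46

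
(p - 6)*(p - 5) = p^2 - 11*p + 30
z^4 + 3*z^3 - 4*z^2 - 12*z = z*(z - 2)*(z + 2)*(z + 3)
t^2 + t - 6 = (t - 2)*(t + 3)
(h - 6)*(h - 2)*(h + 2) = h^3 - 6*h^2 - 4*h + 24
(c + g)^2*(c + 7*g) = c^3 + 9*c^2*g + 15*c*g^2 + 7*g^3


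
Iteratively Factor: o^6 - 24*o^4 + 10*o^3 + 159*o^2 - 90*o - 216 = (o + 1)*(o^5 - o^4 - 23*o^3 + 33*o^2 + 126*o - 216) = (o + 1)*(o + 4)*(o^4 - 5*o^3 - 3*o^2 + 45*o - 54) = (o - 3)*(o + 1)*(o + 4)*(o^3 - 2*o^2 - 9*o + 18) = (o - 3)*(o - 2)*(o + 1)*(o + 4)*(o^2 - 9) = (o - 3)^2*(o - 2)*(o + 1)*(o + 4)*(o + 3)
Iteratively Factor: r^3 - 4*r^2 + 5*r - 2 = (r - 2)*(r^2 - 2*r + 1) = (r - 2)*(r - 1)*(r - 1)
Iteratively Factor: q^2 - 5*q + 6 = (q - 2)*(q - 3)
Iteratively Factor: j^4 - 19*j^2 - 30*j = (j + 3)*(j^3 - 3*j^2 - 10*j) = (j - 5)*(j + 3)*(j^2 + 2*j) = j*(j - 5)*(j + 3)*(j + 2)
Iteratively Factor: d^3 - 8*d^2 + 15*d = (d)*(d^2 - 8*d + 15) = d*(d - 5)*(d - 3)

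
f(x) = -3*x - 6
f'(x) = -3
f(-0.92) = -3.24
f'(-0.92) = -3.00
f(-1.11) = -2.67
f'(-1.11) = -3.00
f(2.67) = -14.01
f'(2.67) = -3.00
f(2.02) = -12.06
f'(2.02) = -3.00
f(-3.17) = 3.51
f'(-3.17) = -3.00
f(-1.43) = -1.71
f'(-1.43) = -3.00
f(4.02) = -18.06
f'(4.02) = -3.00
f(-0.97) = -3.09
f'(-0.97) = -3.00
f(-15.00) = 39.00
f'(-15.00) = -3.00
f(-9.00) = 21.00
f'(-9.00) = -3.00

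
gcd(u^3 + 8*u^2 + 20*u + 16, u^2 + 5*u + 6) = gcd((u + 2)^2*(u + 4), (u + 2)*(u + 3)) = u + 2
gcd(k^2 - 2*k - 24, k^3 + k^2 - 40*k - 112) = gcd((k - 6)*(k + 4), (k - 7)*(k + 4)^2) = k + 4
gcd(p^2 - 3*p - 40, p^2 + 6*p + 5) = p + 5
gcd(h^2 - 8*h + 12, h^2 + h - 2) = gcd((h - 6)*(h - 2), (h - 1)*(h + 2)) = 1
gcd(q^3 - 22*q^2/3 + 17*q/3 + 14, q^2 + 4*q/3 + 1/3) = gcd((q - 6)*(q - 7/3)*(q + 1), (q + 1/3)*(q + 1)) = q + 1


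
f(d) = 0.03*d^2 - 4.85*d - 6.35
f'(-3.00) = -5.03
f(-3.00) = 8.47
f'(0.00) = -4.85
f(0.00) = -6.35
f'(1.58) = -4.76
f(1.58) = -13.94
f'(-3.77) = -5.08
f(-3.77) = 12.36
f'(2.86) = -4.68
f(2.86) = -19.98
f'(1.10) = -4.78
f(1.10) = -11.65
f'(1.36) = -4.77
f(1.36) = -12.89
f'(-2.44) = -5.00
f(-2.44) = 5.66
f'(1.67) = -4.75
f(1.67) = -14.37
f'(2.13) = -4.72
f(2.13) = -16.54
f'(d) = 0.06*d - 4.85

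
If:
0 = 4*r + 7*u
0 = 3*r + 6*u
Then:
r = 0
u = 0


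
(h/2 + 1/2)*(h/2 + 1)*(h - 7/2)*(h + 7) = h^4/4 + 13*h^3/8 - 3*h^2 - 133*h/8 - 49/4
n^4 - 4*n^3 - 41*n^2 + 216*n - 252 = (n - 6)*(n - 3)*(n - 2)*(n + 7)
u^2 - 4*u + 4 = (u - 2)^2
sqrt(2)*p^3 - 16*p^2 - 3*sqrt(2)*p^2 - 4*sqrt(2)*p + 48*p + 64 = (p - 4)*(p - 8*sqrt(2))*(sqrt(2)*p + sqrt(2))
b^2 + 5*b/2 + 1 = (b + 1/2)*(b + 2)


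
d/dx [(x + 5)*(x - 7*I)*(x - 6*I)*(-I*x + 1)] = -4*I*x^3 + x^2*(-36 - 15*I) + x*(-120 + 58*I) - 42 + 145*I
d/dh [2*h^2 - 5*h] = 4*h - 5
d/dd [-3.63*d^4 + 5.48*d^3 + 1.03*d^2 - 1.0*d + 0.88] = -14.52*d^3 + 16.44*d^2 + 2.06*d - 1.0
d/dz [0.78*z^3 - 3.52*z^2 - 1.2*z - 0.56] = 2.34*z^2 - 7.04*z - 1.2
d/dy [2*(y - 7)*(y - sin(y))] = 2*y + 2*(7 - y)*(cos(y) - 1) - 2*sin(y)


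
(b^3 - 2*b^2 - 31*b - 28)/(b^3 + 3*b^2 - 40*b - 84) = (b^3 - 2*b^2 - 31*b - 28)/(b^3 + 3*b^2 - 40*b - 84)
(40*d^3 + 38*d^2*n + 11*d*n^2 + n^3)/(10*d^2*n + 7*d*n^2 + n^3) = (4*d + n)/n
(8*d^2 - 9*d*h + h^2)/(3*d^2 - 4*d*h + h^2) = (8*d - h)/(3*d - h)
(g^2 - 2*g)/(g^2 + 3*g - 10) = g/(g + 5)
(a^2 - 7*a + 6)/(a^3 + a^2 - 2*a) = (a - 6)/(a*(a + 2))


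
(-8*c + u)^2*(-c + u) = -64*c^3 + 80*c^2*u - 17*c*u^2 + u^3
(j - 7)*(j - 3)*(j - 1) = j^3 - 11*j^2 + 31*j - 21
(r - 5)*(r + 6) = r^2 + r - 30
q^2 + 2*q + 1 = (q + 1)^2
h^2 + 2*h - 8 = (h - 2)*(h + 4)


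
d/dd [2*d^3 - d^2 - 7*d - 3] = 6*d^2 - 2*d - 7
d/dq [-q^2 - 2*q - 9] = -2*q - 2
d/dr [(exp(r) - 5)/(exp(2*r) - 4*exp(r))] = (-exp(2*r) + 10*exp(r) - 20)*exp(-r)/(exp(2*r) - 8*exp(r) + 16)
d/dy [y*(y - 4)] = 2*y - 4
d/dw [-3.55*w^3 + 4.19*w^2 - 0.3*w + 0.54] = -10.65*w^2 + 8.38*w - 0.3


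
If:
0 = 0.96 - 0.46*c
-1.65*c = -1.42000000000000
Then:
No Solution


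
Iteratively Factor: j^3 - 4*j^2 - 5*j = (j + 1)*(j^2 - 5*j) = (j - 5)*(j + 1)*(j)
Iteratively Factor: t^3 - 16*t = (t - 4)*(t^2 + 4*t) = t*(t - 4)*(t + 4)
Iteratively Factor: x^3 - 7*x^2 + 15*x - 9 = (x - 1)*(x^2 - 6*x + 9) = (x - 3)*(x - 1)*(x - 3)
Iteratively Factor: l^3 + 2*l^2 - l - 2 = (l - 1)*(l^2 + 3*l + 2) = (l - 1)*(l + 1)*(l + 2)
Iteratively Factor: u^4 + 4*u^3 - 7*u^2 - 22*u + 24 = (u - 2)*(u^3 + 6*u^2 + 5*u - 12) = (u - 2)*(u + 4)*(u^2 + 2*u - 3) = (u - 2)*(u + 3)*(u + 4)*(u - 1)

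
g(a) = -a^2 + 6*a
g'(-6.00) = 18.00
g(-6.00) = -72.00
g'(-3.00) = 12.00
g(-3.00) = -27.00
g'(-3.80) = 13.60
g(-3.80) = -37.24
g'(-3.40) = 12.80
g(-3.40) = -31.96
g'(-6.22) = 18.44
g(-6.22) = -76.01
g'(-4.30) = 14.60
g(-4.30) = -44.29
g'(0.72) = 4.56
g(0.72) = 3.80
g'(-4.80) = 15.60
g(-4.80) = -51.84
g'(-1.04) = 8.08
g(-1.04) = -7.32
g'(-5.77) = 17.54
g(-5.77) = -67.91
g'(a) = 6 - 2*a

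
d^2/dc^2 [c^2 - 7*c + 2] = 2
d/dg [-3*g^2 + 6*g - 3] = 6 - 6*g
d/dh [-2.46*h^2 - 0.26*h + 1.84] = -4.92*h - 0.26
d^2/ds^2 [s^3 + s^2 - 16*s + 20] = 6*s + 2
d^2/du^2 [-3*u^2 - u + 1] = -6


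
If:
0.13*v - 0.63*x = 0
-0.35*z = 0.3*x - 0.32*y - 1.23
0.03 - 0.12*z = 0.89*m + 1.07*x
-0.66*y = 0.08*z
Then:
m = 1.42323232323232*z - 4.89550561797753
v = 19.8692307692308 - 6.28041958041958*z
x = 4.1 - 1.2959595959596*z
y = -0.121212121212121*z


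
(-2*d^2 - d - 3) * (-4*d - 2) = 8*d^3 + 8*d^2 + 14*d + 6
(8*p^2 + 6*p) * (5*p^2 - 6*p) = 40*p^4 - 18*p^3 - 36*p^2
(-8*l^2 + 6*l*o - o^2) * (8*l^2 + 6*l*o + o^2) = -64*l^4 + 20*l^2*o^2 - o^4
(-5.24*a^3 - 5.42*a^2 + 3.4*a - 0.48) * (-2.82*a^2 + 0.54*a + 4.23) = 14.7768*a^5 + 12.4548*a^4 - 34.68*a^3 - 19.737*a^2 + 14.1228*a - 2.0304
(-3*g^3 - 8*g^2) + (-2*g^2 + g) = -3*g^3 - 10*g^2 + g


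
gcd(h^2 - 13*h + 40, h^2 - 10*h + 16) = h - 8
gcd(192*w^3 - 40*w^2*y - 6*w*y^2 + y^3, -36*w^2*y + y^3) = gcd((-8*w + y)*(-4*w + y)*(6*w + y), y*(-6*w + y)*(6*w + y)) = 6*w + y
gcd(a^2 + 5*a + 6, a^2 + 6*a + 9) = a + 3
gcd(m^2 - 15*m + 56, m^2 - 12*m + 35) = m - 7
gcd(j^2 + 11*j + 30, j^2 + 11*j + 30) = j^2 + 11*j + 30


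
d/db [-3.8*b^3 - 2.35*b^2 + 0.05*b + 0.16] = -11.4*b^2 - 4.7*b + 0.05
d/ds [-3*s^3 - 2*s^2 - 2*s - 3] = -9*s^2 - 4*s - 2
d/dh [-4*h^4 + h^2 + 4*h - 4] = -16*h^3 + 2*h + 4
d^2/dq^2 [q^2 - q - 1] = 2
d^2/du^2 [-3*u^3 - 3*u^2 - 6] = -18*u - 6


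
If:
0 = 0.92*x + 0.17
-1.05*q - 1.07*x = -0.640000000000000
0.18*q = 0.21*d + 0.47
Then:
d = -1.55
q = 0.80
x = -0.18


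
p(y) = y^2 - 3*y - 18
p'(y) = 2*y - 3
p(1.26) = -20.19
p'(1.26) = -0.48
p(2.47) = -19.31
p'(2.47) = 1.94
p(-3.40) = 3.76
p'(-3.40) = -9.80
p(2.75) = -18.69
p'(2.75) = 2.50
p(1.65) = -20.23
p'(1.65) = 0.30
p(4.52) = -11.13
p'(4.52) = 6.04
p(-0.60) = -15.84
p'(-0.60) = -4.20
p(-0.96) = -14.20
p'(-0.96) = -4.92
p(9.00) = 36.00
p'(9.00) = 15.00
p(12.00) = 90.00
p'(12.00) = 21.00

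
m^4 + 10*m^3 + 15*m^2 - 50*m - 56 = (m - 2)*(m + 1)*(m + 4)*(m + 7)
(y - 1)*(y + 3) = y^2 + 2*y - 3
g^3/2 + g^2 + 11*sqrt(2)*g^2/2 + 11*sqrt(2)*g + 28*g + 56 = (g/2 + 1)*(g + 4*sqrt(2))*(g + 7*sqrt(2))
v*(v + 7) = v^2 + 7*v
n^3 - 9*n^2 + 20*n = n*(n - 5)*(n - 4)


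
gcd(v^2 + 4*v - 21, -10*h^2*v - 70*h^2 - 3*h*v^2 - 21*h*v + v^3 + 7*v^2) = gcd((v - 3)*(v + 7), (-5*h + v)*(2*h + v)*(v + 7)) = v + 7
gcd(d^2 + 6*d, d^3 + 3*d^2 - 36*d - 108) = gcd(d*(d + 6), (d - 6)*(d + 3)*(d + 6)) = d + 6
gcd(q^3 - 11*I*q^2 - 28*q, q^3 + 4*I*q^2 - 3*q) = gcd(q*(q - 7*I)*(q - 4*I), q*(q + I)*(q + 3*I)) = q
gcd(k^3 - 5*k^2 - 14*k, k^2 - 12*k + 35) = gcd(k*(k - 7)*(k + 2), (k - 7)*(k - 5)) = k - 7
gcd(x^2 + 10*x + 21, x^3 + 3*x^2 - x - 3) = x + 3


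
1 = 1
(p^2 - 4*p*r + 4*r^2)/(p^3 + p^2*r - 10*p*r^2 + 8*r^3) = (p - 2*r)/(p^2 + 3*p*r - 4*r^2)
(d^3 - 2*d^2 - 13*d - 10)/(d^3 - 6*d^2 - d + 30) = (d + 1)/(d - 3)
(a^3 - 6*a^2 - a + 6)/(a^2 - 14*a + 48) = (a^2 - 1)/(a - 8)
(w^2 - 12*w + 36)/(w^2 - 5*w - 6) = (w - 6)/(w + 1)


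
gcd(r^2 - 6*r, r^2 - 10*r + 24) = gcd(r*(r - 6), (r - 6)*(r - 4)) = r - 6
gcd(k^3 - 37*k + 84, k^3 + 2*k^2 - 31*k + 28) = k^2 + 3*k - 28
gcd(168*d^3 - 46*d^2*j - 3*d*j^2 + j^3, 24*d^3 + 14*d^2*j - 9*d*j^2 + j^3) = 24*d^2 - 10*d*j + j^2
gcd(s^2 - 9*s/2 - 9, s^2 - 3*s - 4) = 1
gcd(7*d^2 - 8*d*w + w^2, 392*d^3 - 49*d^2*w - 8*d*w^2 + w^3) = -7*d + w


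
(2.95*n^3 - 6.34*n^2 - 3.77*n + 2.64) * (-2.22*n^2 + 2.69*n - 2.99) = -6.549*n^5 + 22.0103*n^4 - 17.5057*n^3 + 2.9545*n^2 + 18.3739*n - 7.8936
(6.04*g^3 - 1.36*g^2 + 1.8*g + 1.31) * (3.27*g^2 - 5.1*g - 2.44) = 19.7508*g^5 - 35.2512*g^4 - 1.9156*g^3 - 1.5779*g^2 - 11.073*g - 3.1964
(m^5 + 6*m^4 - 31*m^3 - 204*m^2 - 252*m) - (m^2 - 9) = m^5 + 6*m^4 - 31*m^3 - 205*m^2 - 252*m + 9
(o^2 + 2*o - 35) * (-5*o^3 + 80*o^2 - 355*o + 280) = -5*o^5 + 70*o^4 - 20*o^3 - 3230*o^2 + 12985*o - 9800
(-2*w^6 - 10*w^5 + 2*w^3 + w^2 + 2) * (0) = 0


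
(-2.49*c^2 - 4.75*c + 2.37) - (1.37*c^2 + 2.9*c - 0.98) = -3.86*c^2 - 7.65*c + 3.35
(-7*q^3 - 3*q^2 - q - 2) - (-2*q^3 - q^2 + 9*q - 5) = -5*q^3 - 2*q^2 - 10*q + 3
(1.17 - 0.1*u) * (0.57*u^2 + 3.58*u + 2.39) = -0.057*u^3 + 0.3089*u^2 + 3.9496*u + 2.7963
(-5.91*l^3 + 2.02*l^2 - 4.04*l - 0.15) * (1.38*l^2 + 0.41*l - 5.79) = -8.1558*l^5 + 0.3645*l^4 + 29.4719*l^3 - 13.5592*l^2 + 23.3301*l + 0.8685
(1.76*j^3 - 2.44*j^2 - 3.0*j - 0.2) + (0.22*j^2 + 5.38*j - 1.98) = 1.76*j^3 - 2.22*j^2 + 2.38*j - 2.18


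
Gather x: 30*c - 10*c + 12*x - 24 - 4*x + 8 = 20*c + 8*x - 16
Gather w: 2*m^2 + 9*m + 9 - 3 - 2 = 2*m^2 + 9*m + 4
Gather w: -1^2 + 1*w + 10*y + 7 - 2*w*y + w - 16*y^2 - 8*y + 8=w*(2 - 2*y) - 16*y^2 + 2*y + 14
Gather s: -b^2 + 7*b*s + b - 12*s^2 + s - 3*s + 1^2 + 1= -b^2 + b - 12*s^2 + s*(7*b - 2) + 2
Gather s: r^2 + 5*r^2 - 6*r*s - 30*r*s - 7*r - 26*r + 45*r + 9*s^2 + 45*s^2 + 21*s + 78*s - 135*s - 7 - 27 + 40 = 6*r^2 + 12*r + 54*s^2 + s*(-36*r - 36) + 6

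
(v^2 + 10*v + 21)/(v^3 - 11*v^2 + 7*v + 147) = (v + 7)/(v^2 - 14*v + 49)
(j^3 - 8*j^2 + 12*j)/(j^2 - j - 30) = j*(j - 2)/(j + 5)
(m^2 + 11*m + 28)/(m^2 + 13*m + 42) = (m + 4)/(m + 6)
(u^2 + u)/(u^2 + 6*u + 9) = u*(u + 1)/(u^2 + 6*u + 9)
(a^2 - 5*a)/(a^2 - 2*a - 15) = a/(a + 3)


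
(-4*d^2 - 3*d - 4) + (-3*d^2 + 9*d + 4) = -7*d^2 + 6*d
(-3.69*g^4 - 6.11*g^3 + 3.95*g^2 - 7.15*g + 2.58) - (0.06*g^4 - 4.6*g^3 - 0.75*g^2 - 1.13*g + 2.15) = -3.75*g^4 - 1.51*g^3 + 4.7*g^2 - 6.02*g + 0.43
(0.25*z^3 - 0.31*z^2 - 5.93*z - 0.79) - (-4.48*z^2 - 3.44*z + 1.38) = 0.25*z^3 + 4.17*z^2 - 2.49*z - 2.17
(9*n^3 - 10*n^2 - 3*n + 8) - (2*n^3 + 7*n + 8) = 7*n^3 - 10*n^2 - 10*n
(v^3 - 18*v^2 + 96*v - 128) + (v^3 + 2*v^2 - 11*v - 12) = 2*v^3 - 16*v^2 + 85*v - 140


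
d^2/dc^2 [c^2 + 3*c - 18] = 2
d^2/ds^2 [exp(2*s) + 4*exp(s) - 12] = 4*(exp(s) + 1)*exp(s)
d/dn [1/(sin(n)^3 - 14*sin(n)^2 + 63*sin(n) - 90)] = (-3*sin(n)^2 + 28*sin(n) - 63)*cos(n)/(sin(n)^3 - 14*sin(n)^2 + 63*sin(n) - 90)^2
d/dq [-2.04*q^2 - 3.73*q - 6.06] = -4.08*q - 3.73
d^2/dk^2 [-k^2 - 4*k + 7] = -2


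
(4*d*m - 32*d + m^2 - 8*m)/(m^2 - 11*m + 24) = (4*d + m)/(m - 3)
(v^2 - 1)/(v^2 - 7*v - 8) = (v - 1)/(v - 8)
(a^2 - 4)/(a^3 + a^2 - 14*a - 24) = (a - 2)/(a^2 - a - 12)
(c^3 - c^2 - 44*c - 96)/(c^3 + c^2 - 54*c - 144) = (c + 4)/(c + 6)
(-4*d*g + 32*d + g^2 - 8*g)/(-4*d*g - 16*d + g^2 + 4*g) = (g - 8)/(g + 4)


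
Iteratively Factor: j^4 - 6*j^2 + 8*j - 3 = (j - 1)*(j^3 + j^2 - 5*j + 3) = (j - 1)^2*(j^2 + 2*j - 3) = (j - 1)^3*(j + 3)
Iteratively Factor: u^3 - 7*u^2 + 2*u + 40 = (u - 4)*(u^2 - 3*u - 10) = (u - 5)*(u - 4)*(u + 2)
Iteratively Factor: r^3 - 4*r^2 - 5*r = (r)*(r^2 - 4*r - 5) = r*(r - 5)*(r + 1)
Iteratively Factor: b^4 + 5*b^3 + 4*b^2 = (b + 1)*(b^3 + 4*b^2) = (b + 1)*(b + 4)*(b^2) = b*(b + 1)*(b + 4)*(b)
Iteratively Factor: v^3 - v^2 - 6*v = (v - 3)*(v^2 + 2*v) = v*(v - 3)*(v + 2)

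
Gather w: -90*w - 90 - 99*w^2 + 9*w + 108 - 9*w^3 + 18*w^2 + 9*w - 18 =-9*w^3 - 81*w^2 - 72*w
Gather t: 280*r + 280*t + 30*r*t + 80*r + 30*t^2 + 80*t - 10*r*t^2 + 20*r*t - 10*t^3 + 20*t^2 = 360*r - 10*t^3 + t^2*(50 - 10*r) + t*(50*r + 360)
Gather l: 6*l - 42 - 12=6*l - 54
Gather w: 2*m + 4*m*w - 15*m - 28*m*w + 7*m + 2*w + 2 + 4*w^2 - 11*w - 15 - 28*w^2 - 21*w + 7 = -6*m - 24*w^2 + w*(-24*m - 30) - 6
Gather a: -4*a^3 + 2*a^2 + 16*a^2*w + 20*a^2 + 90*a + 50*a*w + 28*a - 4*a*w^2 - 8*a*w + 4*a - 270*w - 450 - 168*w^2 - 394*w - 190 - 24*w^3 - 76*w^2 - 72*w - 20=-4*a^3 + a^2*(16*w + 22) + a*(-4*w^2 + 42*w + 122) - 24*w^3 - 244*w^2 - 736*w - 660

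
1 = 1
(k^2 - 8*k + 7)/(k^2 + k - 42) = (k^2 - 8*k + 7)/(k^2 + k - 42)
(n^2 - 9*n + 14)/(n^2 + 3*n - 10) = (n - 7)/(n + 5)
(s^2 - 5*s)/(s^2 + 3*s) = (s - 5)/(s + 3)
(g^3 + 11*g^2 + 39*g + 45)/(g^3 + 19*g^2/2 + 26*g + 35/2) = 2*(g^2 + 6*g + 9)/(2*g^2 + 9*g + 7)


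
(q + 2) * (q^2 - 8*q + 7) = q^3 - 6*q^2 - 9*q + 14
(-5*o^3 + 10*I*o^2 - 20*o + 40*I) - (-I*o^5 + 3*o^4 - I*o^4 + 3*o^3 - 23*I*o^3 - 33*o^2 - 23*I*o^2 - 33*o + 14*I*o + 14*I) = I*o^5 - 3*o^4 + I*o^4 - 8*o^3 + 23*I*o^3 + 33*o^2 + 33*I*o^2 + 13*o - 14*I*o + 26*I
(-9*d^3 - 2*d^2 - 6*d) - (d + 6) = -9*d^3 - 2*d^2 - 7*d - 6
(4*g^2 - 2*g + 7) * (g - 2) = 4*g^3 - 10*g^2 + 11*g - 14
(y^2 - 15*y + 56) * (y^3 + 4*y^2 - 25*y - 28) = y^5 - 11*y^4 - 29*y^3 + 571*y^2 - 980*y - 1568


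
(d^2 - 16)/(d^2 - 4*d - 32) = (d - 4)/(d - 8)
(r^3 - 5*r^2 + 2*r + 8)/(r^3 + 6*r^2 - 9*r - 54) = (r^3 - 5*r^2 + 2*r + 8)/(r^3 + 6*r^2 - 9*r - 54)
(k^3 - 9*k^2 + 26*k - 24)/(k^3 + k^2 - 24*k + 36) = (k - 4)/(k + 6)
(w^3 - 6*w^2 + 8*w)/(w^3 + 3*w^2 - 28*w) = (w - 2)/(w + 7)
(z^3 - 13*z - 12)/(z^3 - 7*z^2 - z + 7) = (z^2 - z - 12)/(z^2 - 8*z + 7)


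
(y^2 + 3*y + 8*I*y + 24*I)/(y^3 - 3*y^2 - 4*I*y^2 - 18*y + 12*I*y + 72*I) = (y + 8*I)/(y^2 + y*(-6 - 4*I) + 24*I)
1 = 1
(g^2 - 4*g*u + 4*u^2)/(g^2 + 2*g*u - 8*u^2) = (g - 2*u)/(g + 4*u)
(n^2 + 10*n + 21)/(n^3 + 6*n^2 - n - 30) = (n + 7)/(n^2 + 3*n - 10)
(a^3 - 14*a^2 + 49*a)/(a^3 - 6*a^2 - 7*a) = (a - 7)/(a + 1)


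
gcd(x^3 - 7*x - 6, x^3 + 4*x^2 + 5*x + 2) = x^2 + 3*x + 2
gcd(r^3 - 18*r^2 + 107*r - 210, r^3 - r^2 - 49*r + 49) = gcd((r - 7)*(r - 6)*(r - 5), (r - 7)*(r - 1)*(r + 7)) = r - 7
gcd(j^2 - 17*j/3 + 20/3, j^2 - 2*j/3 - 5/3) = j - 5/3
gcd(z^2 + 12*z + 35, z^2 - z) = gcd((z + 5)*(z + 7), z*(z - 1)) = 1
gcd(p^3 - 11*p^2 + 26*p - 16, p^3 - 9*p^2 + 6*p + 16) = p^2 - 10*p + 16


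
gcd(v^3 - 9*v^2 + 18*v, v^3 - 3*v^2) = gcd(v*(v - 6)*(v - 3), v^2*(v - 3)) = v^2 - 3*v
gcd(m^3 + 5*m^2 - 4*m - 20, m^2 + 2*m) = m + 2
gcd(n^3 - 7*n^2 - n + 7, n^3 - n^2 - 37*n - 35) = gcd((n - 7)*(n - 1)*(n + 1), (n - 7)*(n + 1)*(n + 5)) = n^2 - 6*n - 7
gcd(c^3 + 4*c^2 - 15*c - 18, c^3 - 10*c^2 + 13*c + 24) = c^2 - 2*c - 3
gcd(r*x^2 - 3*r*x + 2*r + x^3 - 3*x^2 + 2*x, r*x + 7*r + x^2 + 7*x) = r + x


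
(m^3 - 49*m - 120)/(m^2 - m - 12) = (m^2 - 3*m - 40)/(m - 4)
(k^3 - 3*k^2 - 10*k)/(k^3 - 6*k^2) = (k^2 - 3*k - 10)/(k*(k - 6))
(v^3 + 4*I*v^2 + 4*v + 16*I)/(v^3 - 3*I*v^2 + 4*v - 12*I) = (v + 4*I)/(v - 3*I)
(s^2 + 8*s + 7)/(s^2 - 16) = (s^2 + 8*s + 7)/(s^2 - 16)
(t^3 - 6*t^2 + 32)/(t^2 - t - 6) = (t^2 - 8*t + 16)/(t - 3)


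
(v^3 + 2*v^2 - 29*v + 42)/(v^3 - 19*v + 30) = (v + 7)/(v + 5)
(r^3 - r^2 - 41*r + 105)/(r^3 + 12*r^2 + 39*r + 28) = (r^2 - 8*r + 15)/(r^2 + 5*r + 4)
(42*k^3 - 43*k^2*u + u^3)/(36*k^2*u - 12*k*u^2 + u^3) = (-7*k^2 + 6*k*u + u^2)/(u*(-6*k + u))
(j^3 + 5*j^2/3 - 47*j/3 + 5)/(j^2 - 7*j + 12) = (3*j^2 + 14*j - 5)/(3*(j - 4))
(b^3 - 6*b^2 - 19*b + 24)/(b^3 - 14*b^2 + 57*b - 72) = (b^2 + 2*b - 3)/(b^2 - 6*b + 9)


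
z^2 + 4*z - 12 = (z - 2)*(z + 6)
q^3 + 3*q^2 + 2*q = q*(q + 1)*(q + 2)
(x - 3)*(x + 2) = x^2 - x - 6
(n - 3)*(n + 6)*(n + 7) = n^3 + 10*n^2 + 3*n - 126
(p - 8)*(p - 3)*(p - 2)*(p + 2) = p^4 - 11*p^3 + 20*p^2 + 44*p - 96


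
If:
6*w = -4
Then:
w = -2/3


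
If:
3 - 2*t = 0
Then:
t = 3/2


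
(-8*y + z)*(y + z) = -8*y^2 - 7*y*z + z^2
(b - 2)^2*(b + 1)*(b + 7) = b^4 + 4*b^3 - 21*b^2 + 4*b + 28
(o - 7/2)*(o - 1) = o^2 - 9*o/2 + 7/2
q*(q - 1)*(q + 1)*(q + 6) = q^4 + 6*q^3 - q^2 - 6*q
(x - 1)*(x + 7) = x^2 + 6*x - 7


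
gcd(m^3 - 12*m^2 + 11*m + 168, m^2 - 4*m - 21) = m^2 - 4*m - 21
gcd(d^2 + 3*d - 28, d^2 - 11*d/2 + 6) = d - 4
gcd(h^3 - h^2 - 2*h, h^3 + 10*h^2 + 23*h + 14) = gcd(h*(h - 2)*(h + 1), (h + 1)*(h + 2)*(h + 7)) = h + 1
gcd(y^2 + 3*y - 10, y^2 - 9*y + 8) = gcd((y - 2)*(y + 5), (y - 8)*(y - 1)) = 1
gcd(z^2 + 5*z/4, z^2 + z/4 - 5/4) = z + 5/4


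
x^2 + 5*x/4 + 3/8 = (x + 1/2)*(x + 3/4)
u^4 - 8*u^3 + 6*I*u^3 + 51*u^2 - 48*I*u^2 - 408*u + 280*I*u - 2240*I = (u - 8)*(u - 7*I)*(u + 5*I)*(u + 8*I)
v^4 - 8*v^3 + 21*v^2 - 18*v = v*(v - 3)^2*(v - 2)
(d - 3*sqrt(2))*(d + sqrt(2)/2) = d^2 - 5*sqrt(2)*d/2 - 3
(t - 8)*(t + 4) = t^2 - 4*t - 32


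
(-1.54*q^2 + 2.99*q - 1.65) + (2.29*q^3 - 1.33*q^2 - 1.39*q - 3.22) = 2.29*q^3 - 2.87*q^2 + 1.6*q - 4.87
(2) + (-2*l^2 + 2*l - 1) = -2*l^2 + 2*l + 1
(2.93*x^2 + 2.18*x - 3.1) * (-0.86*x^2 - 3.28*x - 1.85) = -2.5198*x^4 - 11.4852*x^3 - 9.9049*x^2 + 6.135*x + 5.735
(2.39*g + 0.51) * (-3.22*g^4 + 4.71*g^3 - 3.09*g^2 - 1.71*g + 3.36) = -7.6958*g^5 + 9.6147*g^4 - 4.983*g^3 - 5.6628*g^2 + 7.1583*g + 1.7136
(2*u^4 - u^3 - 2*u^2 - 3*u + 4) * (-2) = -4*u^4 + 2*u^3 + 4*u^2 + 6*u - 8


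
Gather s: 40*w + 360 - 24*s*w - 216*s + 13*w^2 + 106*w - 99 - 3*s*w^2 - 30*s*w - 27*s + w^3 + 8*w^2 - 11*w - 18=s*(-3*w^2 - 54*w - 243) + w^3 + 21*w^2 + 135*w + 243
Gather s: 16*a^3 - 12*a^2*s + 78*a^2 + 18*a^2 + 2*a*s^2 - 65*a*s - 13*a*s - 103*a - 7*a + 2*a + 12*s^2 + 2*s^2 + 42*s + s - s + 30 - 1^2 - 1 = 16*a^3 + 96*a^2 - 108*a + s^2*(2*a + 14) + s*(-12*a^2 - 78*a + 42) + 28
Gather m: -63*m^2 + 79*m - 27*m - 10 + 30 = -63*m^2 + 52*m + 20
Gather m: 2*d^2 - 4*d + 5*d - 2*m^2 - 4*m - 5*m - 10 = 2*d^2 + d - 2*m^2 - 9*m - 10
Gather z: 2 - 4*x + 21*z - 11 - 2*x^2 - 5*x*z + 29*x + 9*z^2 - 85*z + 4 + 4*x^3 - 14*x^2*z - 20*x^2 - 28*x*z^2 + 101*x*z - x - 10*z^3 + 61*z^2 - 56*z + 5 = 4*x^3 - 22*x^2 + 24*x - 10*z^3 + z^2*(70 - 28*x) + z*(-14*x^2 + 96*x - 120)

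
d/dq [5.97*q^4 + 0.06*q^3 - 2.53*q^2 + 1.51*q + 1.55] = 23.88*q^3 + 0.18*q^2 - 5.06*q + 1.51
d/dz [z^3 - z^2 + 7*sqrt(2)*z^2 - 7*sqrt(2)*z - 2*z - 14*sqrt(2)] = 3*z^2 - 2*z + 14*sqrt(2)*z - 7*sqrt(2) - 2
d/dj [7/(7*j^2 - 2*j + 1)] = 14*(1 - 7*j)/(7*j^2 - 2*j + 1)^2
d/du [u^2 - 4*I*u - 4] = 2*u - 4*I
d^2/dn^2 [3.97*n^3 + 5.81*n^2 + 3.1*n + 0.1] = 23.82*n + 11.62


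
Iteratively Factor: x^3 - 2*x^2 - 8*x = (x - 4)*(x^2 + 2*x) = (x - 4)*(x + 2)*(x)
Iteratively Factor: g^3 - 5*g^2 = (g)*(g^2 - 5*g) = g^2*(g - 5)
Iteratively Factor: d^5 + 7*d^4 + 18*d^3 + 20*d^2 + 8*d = (d + 2)*(d^4 + 5*d^3 + 8*d^2 + 4*d) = d*(d + 2)*(d^3 + 5*d^2 + 8*d + 4) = d*(d + 2)^2*(d^2 + 3*d + 2) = d*(d + 2)^3*(d + 1)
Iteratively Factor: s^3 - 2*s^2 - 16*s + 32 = (s + 4)*(s^2 - 6*s + 8) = (s - 2)*(s + 4)*(s - 4)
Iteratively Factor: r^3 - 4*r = (r + 2)*(r^2 - 2*r) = (r - 2)*(r + 2)*(r)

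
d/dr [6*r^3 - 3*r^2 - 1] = 6*r*(3*r - 1)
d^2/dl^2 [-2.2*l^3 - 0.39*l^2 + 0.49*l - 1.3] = -13.2*l - 0.78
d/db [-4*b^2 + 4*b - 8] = 4 - 8*b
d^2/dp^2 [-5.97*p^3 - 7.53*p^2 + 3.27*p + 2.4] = -35.82*p - 15.06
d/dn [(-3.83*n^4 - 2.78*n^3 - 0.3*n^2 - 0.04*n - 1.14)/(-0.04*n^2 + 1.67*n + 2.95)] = (0.3064*n^5 - 19.0771*n^4 - 54.4792*n^3 - 25.1056*n^2 - 1.8612*n + 1.7858)/(0.0016*n^4 - 0.1336*n^3 + 2.5529*n^2 + 9.853*n + 8.7025)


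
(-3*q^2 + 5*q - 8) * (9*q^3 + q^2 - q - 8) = -27*q^5 + 42*q^4 - 64*q^3 + 11*q^2 - 32*q + 64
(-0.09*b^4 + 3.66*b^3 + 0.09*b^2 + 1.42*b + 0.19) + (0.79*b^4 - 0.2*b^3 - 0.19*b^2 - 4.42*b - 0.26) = 0.7*b^4 + 3.46*b^3 - 0.1*b^2 - 3.0*b - 0.07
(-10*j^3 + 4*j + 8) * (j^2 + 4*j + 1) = -10*j^5 - 40*j^4 - 6*j^3 + 24*j^2 + 36*j + 8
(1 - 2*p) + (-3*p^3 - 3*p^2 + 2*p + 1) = -3*p^3 - 3*p^2 + 2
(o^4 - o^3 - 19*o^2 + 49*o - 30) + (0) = o^4 - o^3 - 19*o^2 + 49*o - 30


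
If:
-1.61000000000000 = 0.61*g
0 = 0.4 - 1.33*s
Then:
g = -2.64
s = 0.30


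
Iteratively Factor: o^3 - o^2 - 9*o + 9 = (o - 3)*(o^2 + 2*o - 3) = (o - 3)*(o - 1)*(o + 3)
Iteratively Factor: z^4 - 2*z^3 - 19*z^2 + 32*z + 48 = (z - 4)*(z^3 + 2*z^2 - 11*z - 12) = (z - 4)*(z - 3)*(z^2 + 5*z + 4) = (z - 4)*(z - 3)*(z + 1)*(z + 4)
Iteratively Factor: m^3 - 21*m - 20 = (m - 5)*(m^2 + 5*m + 4) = (m - 5)*(m + 1)*(m + 4)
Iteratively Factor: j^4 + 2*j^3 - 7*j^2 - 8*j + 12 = (j - 2)*(j^3 + 4*j^2 + j - 6) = (j - 2)*(j + 2)*(j^2 + 2*j - 3) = (j - 2)*(j + 2)*(j + 3)*(j - 1)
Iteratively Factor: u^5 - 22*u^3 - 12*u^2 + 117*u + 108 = (u - 3)*(u^4 + 3*u^3 - 13*u^2 - 51*u - 36) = (u - 3)*(u + 3)*(u^3 - 13*u - 12) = (u - 3)*(u + 1)*(u + 3)*(u^2 - u - 12) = (u - 4)*(u - 3)*(u + 1)*(u + 3)*(u + 3)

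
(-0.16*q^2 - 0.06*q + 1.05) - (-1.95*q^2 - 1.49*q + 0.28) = 1.79*q^2 + 1.43*q + 0.77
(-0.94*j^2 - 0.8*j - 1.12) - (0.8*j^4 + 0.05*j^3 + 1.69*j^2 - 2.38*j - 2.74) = -0.8*j^4 - 0.05*j^3 - 2.63*j^2 + 1.58*j + 1.62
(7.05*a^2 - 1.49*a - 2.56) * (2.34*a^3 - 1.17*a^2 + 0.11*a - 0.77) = 16.497*a^5 - 11.7351*a^4 - 3.4716*a^3 - 2.5972*a^2 + 0.8657*a + 1.9712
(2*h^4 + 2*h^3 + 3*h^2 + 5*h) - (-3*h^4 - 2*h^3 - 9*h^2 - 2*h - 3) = 5*h^4 + 4*h^3 + 12*h^2 + 7*h + 3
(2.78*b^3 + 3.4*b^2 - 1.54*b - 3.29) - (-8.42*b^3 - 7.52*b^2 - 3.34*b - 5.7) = 11.2*b^3 + 10.92*b^2 + 1.8*b + 2.41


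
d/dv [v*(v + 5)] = 2*v + 5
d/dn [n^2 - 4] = 2*n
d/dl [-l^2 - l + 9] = -2*l - 1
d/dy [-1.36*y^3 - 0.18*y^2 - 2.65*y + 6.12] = -4.08*y^2 - 0.36*y - 2.65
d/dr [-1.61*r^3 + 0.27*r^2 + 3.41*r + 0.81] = -4.83*r^2 + 0.54*r + 3.41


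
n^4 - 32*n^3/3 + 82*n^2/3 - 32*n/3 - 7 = (n - 7)*(n - 3)*(n - 1)*(n + 1/3)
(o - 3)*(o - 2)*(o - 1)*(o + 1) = o^4 - 5*o^3 + 5*o^2 + 5*o - 6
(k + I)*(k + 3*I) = k^2 + 4*I*k - 3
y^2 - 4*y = y*(y - 4)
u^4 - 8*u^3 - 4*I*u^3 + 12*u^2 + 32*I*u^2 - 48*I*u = u*(u - 6)*(u - 2)*(u - 4*I)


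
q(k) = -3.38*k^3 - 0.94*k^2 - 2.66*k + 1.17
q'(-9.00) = -807.08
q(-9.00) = 2412.99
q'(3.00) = -99.56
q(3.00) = -106.53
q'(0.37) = -4.74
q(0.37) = -0.11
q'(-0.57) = -4.88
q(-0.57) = 3.01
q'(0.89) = -12.37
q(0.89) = -4.32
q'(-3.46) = -117.55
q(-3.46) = 139.13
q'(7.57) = -597.96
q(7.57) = -1539.07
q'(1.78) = -38.13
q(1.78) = -25.61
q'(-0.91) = -9.35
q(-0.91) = 5.36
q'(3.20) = -112.51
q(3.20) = -127.72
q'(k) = -10.14*k^2 - 1.88*k - 2.66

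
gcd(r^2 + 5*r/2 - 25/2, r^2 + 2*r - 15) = r + 5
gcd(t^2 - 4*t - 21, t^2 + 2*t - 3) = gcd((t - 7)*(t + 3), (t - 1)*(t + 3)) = t + 3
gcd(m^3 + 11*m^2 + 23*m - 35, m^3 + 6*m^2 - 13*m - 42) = m + 7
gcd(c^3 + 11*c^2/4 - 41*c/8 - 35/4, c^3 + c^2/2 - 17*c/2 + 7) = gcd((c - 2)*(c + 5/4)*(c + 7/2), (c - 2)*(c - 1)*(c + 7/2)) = c^2 + 3*c/2 - 7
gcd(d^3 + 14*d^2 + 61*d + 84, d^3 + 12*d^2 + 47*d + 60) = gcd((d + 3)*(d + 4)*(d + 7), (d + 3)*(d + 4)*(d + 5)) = d^2 + 7*d + 12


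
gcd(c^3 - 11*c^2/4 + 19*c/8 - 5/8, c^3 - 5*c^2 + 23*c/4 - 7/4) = c^2 - 3*c/2 + 1/2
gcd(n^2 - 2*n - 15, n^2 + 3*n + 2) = 1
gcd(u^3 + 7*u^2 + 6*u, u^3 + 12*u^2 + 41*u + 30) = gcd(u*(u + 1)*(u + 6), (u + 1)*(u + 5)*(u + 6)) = u^2 + 7*u + 6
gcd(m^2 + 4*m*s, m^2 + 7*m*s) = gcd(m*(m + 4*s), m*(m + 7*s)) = m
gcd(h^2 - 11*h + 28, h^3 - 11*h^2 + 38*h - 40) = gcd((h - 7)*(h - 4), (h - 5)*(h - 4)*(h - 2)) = h - 4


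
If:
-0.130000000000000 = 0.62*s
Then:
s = -0.21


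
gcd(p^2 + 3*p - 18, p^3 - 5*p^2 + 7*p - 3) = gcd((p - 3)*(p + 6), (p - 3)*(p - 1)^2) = p - 3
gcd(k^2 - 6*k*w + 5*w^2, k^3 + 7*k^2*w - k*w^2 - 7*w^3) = -k + w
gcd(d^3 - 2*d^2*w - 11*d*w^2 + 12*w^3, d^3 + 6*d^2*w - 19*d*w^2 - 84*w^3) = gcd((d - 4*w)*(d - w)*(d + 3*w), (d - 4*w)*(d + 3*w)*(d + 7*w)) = -d^2 + d*w + 12*w^2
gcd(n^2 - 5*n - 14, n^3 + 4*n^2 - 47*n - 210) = n - 7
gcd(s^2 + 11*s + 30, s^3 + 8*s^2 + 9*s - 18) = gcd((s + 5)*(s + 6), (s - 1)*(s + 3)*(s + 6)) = s + 6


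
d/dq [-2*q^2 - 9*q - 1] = -4*q - 9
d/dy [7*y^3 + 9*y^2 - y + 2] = 21*y^2 + 18*y - 1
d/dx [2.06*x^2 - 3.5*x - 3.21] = 4.12*x - 3.5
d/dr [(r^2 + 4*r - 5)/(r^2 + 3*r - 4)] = -1/(r^2 + 8*r + 16)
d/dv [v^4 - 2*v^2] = 4*v*(v^2 - 1)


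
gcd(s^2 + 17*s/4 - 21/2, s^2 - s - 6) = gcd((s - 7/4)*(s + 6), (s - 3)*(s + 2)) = 1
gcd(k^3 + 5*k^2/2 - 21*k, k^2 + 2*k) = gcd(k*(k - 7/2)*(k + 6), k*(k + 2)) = k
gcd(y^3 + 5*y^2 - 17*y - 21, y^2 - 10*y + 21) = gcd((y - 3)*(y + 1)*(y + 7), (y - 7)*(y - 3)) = y - 3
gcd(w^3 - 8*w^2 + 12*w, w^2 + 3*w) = w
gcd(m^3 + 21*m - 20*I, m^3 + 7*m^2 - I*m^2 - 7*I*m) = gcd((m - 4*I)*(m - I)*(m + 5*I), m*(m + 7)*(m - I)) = m - I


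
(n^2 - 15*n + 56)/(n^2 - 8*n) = (n - 7)/n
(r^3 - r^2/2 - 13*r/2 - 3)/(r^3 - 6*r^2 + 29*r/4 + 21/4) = 2*(r + 2)/(2*r - 7)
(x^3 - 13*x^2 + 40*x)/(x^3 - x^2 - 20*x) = (x - 8)/(x + 4)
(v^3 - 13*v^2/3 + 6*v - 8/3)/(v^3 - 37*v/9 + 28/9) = 3*(v - 2)/(3*v + 7)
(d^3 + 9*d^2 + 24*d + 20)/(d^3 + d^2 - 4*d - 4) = (d^2 + 7*d + 10)/(d^2 - d - 2)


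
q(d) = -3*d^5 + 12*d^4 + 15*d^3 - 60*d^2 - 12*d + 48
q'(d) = -15*d^4 + 48*d^3 + 45*d^2 - 120*d - 12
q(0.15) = 44.91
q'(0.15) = -28.83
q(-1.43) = -33.28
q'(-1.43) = 48.53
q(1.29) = -12.61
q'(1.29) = -30.41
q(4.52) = -498.03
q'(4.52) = -1463.47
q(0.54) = 27.27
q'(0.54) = -57.40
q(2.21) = 18.44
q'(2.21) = 102.87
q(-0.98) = 1.80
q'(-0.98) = 89.81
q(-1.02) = -1.80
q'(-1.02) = 90.04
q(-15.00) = 2821728.00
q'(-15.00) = -909462.00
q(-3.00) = 840.00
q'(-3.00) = -1758.00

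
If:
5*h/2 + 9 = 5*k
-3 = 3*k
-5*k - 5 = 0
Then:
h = -28/5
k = -1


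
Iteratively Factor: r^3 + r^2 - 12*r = (r + 4)*(r^2 - 3*r) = (r - 3)*(r + 4)*(r)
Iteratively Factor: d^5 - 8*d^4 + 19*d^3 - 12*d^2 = (d - 4)*(d^4 - 4*d^3 + 3*d^2) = d*(d - 4)*(d^3 - 4*d^2 + 3*d) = d*(d - 4)*(d - 3)*(d^2 - d) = d*(d - 4)*(d - 3)*(d - 1)*(d)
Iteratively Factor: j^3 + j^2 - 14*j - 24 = (j + 3)*(j^2 - 2*j - 8) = (j - 4)*(j + 3)*(j + 2)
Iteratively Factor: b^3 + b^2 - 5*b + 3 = (b - 1)*(b^2 + 2*b - 3) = (b - 1)^2*(b + 3)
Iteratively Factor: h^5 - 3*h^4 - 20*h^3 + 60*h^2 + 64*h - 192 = (h + 2)*(h^4 - 5*h^3 - 10*h^2 + 80*h - 96) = (h - 3)*(h + 2)*(h^3 - 2*h^2 - 16*h + 32) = (h - 3)*(h - 2)*(h + 2)*(h^2 - 16) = (h - 4)*(h - 3)*(h - 2)*(h + 2)*(h + 4)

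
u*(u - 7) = u^2 - 7*u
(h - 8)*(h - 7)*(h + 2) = h^3 - 13*h^2 + 26*h + 112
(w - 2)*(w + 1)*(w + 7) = w^3 + 6*w^2 - 9*w - 14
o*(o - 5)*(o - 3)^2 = o^4 - 11*o^3 + 39*o^2 - 45*o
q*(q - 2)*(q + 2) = q^3 - 4*q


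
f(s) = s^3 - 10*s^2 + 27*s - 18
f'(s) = 3*s^2 - 20*s + 27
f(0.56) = -5.84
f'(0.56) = 16.74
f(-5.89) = -728.29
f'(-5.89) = 248.88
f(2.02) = 3.98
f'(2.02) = -1.16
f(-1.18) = -65.43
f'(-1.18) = 54.78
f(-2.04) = -123.19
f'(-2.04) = 80.28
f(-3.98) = -346.91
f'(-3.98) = 154.12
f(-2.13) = -130.54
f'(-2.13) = 83.21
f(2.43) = 2.91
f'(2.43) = -3.89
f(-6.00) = -756.00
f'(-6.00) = 255.00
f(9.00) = 144.00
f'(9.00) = 90.00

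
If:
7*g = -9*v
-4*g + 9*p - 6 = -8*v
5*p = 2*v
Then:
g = -135/293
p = 42/293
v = 105/293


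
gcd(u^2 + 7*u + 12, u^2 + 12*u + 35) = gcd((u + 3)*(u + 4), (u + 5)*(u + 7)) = 1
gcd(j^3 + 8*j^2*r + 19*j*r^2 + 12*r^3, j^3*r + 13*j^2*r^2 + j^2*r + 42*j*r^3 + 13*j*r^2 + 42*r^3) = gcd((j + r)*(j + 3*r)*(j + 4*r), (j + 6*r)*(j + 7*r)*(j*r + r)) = 1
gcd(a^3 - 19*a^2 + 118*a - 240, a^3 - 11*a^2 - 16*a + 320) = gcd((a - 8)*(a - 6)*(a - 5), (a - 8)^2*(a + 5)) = a - 8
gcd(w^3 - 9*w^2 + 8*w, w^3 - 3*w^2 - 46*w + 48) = w^2 - 9*w + 8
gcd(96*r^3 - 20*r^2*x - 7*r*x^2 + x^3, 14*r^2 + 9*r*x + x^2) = 1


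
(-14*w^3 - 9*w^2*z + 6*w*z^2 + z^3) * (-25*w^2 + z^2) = 350*w^5 + 225*w^4*z - 164*w^3*z^2 - 34*w^2*z^3 + 6*w*z^4 + z^5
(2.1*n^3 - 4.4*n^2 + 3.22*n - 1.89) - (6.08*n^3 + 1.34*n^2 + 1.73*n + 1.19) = -3.98*n^3 - 5.74*n^2 + 1.49*n - 3.08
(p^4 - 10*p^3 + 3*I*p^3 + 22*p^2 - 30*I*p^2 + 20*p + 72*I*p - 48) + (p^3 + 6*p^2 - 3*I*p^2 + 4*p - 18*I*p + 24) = p^4 - 9*p^3 + 3*I*p^3 + 28*p^2 - 33*I*p^2 + 24*p + 54*I*p - 24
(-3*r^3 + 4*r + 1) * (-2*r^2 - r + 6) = 6*r^5 + 3*r^4 - 26*r^3 - 6*r^2 + 23*r + 6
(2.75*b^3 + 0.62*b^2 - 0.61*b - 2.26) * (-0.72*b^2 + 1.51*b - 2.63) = -1.98*b^5 + 3.7061*b^4 - 5.8571*b^3 - 0.9245*b^2 - 1.8083*b + 5.9438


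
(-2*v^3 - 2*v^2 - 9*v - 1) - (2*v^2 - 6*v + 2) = -2*v^3 - 4*v^2 - 3*v - 3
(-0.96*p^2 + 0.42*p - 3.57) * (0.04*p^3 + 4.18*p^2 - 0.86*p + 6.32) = -0.0384*p^5 - 3.996*p^4 + 2.4384*p^3 - 21.351*p^2 + 5.7246*p - 22.5624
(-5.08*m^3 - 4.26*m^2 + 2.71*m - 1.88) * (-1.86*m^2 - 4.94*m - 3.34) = 9.4488*m^5 + 33.0188*m^4 + 32.971*m^3 + 4.3378*m^2 + 0.235800000000001*m + 6.2792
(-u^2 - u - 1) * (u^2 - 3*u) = -u^4 + 2*u^3 + 2*u^2 + 3*u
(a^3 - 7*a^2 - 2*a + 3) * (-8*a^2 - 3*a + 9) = -8*a^5 + 53*a^4 + 46*a^3 - 81*a^2 - 27*a + 27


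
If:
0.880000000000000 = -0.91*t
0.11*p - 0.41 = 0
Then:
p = 3.73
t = -0.97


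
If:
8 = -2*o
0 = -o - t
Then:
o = -4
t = 4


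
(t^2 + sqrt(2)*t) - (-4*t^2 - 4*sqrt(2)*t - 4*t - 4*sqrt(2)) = 5*t^2 + 4*t + 5*sqrt(2)*t + 4*sqrt(2)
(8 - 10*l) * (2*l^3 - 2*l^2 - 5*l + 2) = -20*l^4 + 36*l^3 + 34*l^2 - 60*l + 16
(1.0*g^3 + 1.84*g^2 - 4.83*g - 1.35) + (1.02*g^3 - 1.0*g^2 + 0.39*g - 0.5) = 2.02*g^3 + 0.84*g^2 - 4.44*g - 1.85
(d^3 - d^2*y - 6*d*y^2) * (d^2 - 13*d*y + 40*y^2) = d^5 - 14*d^4*y + 47*d^3*y^2 + 38*d^2*y^3 - 240*d*y^4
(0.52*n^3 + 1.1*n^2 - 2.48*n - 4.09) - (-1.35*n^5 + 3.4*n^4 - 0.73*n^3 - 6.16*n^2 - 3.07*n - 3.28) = 1.35*n^5 - 3.4*n^4 + 1.25*n^3 + 7.26*n^2 + 0.59*n - 0.81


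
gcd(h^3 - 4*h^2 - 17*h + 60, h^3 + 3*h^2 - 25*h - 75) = h - 5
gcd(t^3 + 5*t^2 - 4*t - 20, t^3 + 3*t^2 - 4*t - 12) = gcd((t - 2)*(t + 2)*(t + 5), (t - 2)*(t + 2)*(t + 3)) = t^2 - 4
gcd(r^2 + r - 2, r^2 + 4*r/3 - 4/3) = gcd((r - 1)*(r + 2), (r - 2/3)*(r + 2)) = r + 2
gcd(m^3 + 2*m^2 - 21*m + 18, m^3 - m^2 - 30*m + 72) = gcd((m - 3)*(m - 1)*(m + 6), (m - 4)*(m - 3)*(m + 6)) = m^2 + 3*m - 18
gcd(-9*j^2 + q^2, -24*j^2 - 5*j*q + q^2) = 3*j + q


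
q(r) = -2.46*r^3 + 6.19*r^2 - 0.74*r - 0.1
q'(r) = -7.38*r^2 + 12.38*r - 0.74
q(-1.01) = 9.50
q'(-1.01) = -20.77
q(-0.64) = 3.55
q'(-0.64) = -11.69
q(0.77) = 1.88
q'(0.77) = 4.42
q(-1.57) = 25.84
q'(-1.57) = -38.37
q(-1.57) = 25.84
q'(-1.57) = -38.37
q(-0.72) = 4.56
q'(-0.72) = -13.48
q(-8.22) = 1790.55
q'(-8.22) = -601.16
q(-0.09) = 0.02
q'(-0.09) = -1.91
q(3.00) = -13.03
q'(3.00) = -30.02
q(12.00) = -3368.50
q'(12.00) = -914.90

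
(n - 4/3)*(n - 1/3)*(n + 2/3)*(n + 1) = n^4 - 5*n^2/3 - 10*n/27 + 8/27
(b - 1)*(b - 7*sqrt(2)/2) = b^2 - 7*sqrt(2)*b/2 - b + 7*sqrt(2)/2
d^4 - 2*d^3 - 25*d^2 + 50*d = d*(d - 5)*(d - 2)*(d + 5)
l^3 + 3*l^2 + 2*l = l*(l + 1)*(l + 2)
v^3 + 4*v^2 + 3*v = v*(v + 1)*(v + 3)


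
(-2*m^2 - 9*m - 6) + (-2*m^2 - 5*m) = -4*m^2 - 14*m - 6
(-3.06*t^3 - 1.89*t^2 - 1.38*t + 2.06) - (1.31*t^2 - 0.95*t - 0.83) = -3.06*t^3 - 3.2*t^2 - 0.43*t + 2.89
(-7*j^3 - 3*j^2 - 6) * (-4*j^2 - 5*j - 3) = 28*j^5 + 47*j^4 + 36*j^3 + 33*j^2 + 30*j + 18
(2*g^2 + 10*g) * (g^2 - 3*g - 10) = 2*g^4 + 4*g^3 - 50*g^2 - 100*g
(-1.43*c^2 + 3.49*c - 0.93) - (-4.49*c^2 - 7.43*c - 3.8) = 3.06*c^2 + 10.92*c + 2.87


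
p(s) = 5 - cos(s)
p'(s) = sin(s)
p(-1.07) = 4.52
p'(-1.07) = -0.88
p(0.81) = 4.31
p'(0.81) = 0.72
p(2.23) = 5.61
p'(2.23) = 0.79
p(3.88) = 5.74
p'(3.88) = -0.67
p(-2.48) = 5.79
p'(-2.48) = -0.61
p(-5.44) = 4.33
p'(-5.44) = 0.75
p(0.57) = 4.16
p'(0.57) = 0.54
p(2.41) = 5.74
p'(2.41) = 0.67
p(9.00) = 5.91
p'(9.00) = 0.41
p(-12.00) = 4.16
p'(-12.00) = 0.54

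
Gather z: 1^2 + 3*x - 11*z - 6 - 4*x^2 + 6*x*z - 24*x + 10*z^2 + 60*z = -4*x^2 - 21*x + 10*z^2 + z*(6*x + 49) - 5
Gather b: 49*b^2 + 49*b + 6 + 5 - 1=49*b^2 + 49*b + 10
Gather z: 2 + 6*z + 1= 6*z + 3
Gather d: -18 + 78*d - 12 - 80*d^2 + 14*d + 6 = -80*d^2 + 92*d - 24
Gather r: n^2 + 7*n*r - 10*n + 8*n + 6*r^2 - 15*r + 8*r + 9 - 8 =n^2 - 2*n + 6*r^2 + r*(7*n - 7) + 1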